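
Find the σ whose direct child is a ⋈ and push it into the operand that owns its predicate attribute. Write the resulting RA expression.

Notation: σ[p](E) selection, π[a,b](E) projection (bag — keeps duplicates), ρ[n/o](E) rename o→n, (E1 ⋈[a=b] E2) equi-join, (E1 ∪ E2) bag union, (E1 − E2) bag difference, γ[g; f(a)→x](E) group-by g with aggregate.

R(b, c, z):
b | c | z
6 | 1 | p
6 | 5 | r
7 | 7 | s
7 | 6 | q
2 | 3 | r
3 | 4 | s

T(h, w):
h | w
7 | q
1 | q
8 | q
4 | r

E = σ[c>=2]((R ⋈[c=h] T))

σ filters on c, owned by the left side.
E' = (σ[c>=2](R) ⋈[c=h] T)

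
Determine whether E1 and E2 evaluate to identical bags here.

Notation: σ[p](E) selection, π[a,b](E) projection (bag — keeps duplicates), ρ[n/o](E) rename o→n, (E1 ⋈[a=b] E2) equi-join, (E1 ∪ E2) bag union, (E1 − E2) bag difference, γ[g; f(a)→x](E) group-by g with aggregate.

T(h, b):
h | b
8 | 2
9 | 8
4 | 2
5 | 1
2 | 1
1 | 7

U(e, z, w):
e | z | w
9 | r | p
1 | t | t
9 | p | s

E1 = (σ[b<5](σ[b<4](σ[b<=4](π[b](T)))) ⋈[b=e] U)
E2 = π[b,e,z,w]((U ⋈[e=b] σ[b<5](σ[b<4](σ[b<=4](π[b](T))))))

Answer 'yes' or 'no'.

E1 stepwise |·|:
  T → 6
  π[b](T) → 6
  σ[b<=4](π[b](T)) → 4
  σ[b<4](σ[b<=4](π[b](T))) → 4
  σ[b<5](σ[b<4](σ[b<=4](π[b](T)))) → 4
  U → 3
  (σ[b<5](σ[b<4](σ[b<=4](π[b](T)))) ⋈[b=e] U) → 2
E2 stepwise |·|:
  U → 3
  T → 6
  π[b](T) → 6
  σ[b<=4](π[b](T)) → 4
  σ[b<4](σ[b<=4](π[b](T))) → 4
  σ[b<5](σ[b<4](σ[b<=4](π[b](T)))) → 4
  (U ⋈[e=b] σ[b<5](σ[b<4](σ[b<=4](π[b](T))))) → 2
  π[b,e,z,w]((U ⋈[e=b] σ[b<5](σ[b<4](σ[b<=4](π[b](T)))))) → 2

E1 and E2 produce the same multiset:
b | e | z | w
1 | 1 | t | t
1 | 1 | t | t

yes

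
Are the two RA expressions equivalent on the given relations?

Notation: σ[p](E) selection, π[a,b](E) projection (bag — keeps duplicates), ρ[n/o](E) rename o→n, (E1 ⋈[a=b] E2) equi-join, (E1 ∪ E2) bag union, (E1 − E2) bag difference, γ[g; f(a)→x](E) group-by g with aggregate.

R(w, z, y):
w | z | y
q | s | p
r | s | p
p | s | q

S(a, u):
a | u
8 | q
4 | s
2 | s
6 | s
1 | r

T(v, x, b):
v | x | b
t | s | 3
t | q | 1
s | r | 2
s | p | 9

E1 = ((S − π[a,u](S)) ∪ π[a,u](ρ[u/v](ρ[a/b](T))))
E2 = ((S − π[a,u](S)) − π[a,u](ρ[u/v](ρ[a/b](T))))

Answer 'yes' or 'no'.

E1 per-node cardinality:
  S → 5
  S → 5
  π[a,u](S) → 5
  (S − π[a,u](S)) → 0
  T → 4
  ρ[a/b](T) → 4
  ρ[u/v](ρ[a/b](T)) → 4
  π[a,u](ρ[u/v](ρ[a/b](T))) → 4
  ((S − π[a,u](S)) ∪ π[a,u](ρ[u/v](ρ[a/b](T)))) → 4
E2 per-node cardinality:
  S → 5
  S → 5
  π[a,u](S) → 5
  (S − π[a,u](S)) → 0
  T → 4
  ρ[a/b](T) → 4
  ρ[u/v](ρ[a/b](T)) → 4
  π[a,u](ρ[u/v](ρ[a/b](T))) → 4
  ((S − π[a,u](S)) − π[a,u](ρ[u/v](ρ[a/b](T)))) → 0

E1 result:
a | u
1 | t
2 | s
3 | t
9 | s
E2 result:
a | u
(0 rows)
Witness: (9, 's') appears 1× in E1 but 0× in E2.

no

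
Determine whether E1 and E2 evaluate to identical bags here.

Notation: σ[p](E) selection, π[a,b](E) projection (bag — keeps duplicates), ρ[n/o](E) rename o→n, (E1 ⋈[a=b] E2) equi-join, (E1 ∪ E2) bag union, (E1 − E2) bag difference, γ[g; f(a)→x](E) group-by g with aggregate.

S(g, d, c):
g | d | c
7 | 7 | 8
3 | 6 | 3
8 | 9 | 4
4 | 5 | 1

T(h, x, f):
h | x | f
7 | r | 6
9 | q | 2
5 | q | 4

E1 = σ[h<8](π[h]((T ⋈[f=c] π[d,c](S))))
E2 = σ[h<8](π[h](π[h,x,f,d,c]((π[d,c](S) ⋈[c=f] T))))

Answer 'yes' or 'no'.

E1 subexpression sizes:
  T → 3
  S → 4
  π[d,c](S) → 4
  (T ⋈[f=c] π[d,c](S)) → 1
  π[h]((T ⋈[f=c] π[d,c](S))) → 1
  σ[h<8](π[h]((T ⋈[f=c] π[d,c](S)))) → 1
E2 subexpression sizes:
  S → 4
  π[d,c](S) → 4
  T → 3
  (π[d,c](S) ⋈[c=f] T) → 1
  π[h,x,f,d,c]((π[d,c](S) ⋈[c=f] T)) → 1
  π[h](π[h,x,f,d,c]((π[d,c](S) ⋈[c=f] T))) → 1
  σ[h<8](π[h](π[h,x,f,d,c]((π[d,c](S) ⋈[c=f] T)))) → 1

E1 and E2 produce the same multiset:
h
5

yes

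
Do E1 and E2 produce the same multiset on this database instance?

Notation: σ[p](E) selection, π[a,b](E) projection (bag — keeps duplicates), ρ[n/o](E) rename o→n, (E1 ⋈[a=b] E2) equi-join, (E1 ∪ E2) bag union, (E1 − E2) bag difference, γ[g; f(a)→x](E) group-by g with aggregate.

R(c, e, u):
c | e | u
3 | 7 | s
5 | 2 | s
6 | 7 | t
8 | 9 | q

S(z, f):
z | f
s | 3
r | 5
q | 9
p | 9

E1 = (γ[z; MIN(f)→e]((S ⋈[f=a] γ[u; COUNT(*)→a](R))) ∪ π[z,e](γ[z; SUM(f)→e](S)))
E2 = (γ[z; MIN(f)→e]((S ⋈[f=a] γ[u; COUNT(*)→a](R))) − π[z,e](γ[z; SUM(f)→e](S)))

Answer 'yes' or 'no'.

E1 row counts bottom-up:
  S → 4
  R → 4
  γ[u; COUNT(*)→a](R) → 3
  (S ⋈[f=a] γ[u; COUNT(*)→a](R)) → 0
  γ[z; MIN(f)→e]((S ⋈[f=a] γ[u; COUNT(*)→a](R))) → 0
  S → 4
  γ[z; SUM(f)→e](S) → 4
  π[z,e](γ[z; SUM(f)→e](S)) → 4
  (γ[z; MIN(f)→e]((S ⋈[f=a] γ[u; COUNT(*)→a](R))) ∪ π[z,e](γ[z; SUM(f)→e](S))) → 4
E2 row counts bottom-up:
  S → 4
  R → 4
  γ[u; COUNT(*)→a](R) → 3
  (S ⋈[f=a] γ[u; COUNT(*)→a](R)) → 0
  γ[z; MIN(f)→e]((S ⋈[f=a] γ[u; COUNT(*)→a](R))) → 0
  S → 4
  γ[z; SUM(f)→e](S) → 4
  π[z,e](γ[z; SUM(f)→e](S)) → 4
  (γ[z; MIN(f)→e]((S ⋈[f=a] γ[u; COUNT(*)→a](R))) − π[z,e](γ[z; SUM(f)→e](S))) → 0

E1 result:
z | e
p | 9
q | 9
r | 5
s | 3
E2 result:
z | e
(0 rows)
Witness: ('p', 9) appears 1× in E1 but 0× in E2.

no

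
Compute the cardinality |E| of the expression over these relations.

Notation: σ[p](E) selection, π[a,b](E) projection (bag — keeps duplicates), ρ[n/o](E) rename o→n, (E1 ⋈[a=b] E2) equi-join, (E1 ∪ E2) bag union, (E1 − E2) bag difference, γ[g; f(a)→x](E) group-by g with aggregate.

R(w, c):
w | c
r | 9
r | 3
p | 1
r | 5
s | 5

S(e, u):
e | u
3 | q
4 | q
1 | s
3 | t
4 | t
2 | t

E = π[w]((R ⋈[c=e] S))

Row counts bottom-up:
  R → 5
  S → 6
  (R ⋈[c=e] S) → 3
  π[w]((R ⋈[c=e] S)) → 3

|E| = 3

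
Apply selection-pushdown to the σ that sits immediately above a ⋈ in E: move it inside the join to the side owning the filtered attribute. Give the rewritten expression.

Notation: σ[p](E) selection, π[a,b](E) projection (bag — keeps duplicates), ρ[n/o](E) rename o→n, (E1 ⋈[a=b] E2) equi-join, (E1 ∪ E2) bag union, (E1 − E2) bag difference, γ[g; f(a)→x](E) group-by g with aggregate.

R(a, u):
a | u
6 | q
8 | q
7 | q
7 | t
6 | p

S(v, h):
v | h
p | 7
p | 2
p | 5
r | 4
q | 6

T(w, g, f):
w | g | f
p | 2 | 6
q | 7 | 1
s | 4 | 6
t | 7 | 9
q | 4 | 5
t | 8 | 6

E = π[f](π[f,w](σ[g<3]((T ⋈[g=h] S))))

σ filters on g, owned by the left side.
E' = π[f](π[f,w]((σ[g<3](T) ⋈[g=h] S)))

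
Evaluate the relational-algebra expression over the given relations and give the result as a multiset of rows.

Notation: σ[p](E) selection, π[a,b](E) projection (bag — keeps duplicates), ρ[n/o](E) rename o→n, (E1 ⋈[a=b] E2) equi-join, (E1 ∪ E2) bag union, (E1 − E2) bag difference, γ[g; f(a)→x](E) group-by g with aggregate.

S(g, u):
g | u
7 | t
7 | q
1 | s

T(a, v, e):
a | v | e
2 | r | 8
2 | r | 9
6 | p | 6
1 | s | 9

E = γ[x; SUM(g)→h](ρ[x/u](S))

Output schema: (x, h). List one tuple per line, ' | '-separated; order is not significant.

Per-node cardinality:
  S → 3
  ρ[x/u](S) → 3
  γ[x; SUM(g)→h](ρ[x/u](S)) → 3

== RESULT ==
x | h
q | 7
s | 1
t | 7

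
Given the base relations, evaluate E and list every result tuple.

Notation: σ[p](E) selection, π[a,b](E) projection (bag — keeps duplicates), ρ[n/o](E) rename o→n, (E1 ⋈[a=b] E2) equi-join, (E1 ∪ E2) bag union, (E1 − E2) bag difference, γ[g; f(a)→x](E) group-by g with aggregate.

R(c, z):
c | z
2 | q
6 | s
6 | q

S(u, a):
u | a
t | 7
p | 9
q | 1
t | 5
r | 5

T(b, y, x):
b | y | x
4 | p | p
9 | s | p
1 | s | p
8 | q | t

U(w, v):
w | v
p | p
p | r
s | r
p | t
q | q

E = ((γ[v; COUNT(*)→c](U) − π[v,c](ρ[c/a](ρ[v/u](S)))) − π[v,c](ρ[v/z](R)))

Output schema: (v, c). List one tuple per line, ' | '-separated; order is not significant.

Per-node cardinality:
  U → 5
  γ[v; COUNT(*)→c](U) → 4
  S → 5
  ρ[v/u](S) → 5
  ρ[c/a](ρ[v/u](S)) → 5
  π[v,c](ρ[c/a](ρ[v/u](S))) → 5
  (γ[v; COUNT(*)→c](U) − π[v,c](ρ[c/a](ρ[v/u](S)))) → 3
  R → 3
  ρ[v/z](R) → 3
  π[v,c](ρ[v/z](R)) → 3
  ((γ[v; COUNT(*)→c](U) − π[v,c](ρ[c/a](ρ[v/u](S)))) − π[v,c](ρ[v/z](R))) → 3

== RESULT ==
v | c
p | 1
r | 2
t | 1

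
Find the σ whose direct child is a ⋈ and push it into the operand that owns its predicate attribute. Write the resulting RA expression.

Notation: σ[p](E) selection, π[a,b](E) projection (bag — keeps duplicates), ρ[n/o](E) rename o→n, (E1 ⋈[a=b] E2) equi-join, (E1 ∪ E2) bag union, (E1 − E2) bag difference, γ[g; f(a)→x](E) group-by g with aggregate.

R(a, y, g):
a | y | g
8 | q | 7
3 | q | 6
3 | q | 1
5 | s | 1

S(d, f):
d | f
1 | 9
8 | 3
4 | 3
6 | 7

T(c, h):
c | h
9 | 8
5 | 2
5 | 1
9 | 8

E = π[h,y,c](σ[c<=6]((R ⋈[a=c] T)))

σ filters on c, owned by the right side.
E' = π[h,y,c]((R ⋈[a=c] σ[c<=6](T)))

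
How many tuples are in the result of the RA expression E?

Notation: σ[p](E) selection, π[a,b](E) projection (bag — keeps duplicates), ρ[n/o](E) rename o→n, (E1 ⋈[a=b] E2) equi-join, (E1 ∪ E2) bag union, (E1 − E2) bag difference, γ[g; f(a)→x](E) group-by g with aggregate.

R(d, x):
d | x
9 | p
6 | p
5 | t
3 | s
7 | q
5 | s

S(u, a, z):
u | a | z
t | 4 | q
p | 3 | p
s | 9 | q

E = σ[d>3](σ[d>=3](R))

Row counts bottom-up:
  R → 6
  σ[d>=3](R) → 6
  σ[d>3](σ[d>=3](R)) → 5

|E| = 5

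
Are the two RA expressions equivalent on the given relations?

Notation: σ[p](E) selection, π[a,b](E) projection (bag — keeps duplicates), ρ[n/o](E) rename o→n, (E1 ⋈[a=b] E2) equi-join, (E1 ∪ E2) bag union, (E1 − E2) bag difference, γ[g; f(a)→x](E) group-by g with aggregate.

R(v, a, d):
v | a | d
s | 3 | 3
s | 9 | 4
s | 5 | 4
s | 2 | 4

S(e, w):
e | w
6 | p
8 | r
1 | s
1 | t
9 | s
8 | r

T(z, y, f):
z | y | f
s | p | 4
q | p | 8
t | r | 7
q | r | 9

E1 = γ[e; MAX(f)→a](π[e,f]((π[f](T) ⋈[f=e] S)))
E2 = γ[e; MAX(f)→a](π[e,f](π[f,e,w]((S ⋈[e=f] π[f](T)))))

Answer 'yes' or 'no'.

E1 stepwise |·|:
  T → 4
  π[f](T) → 4
  S → 6
  (π[f](T) ⋈[f=e] S) → 3
  π[e,f]((π[f](T) ⋈[f=e] S)) → 3
  γ[e; MAX(f)→a](π[e,f]((π[f](T) ⋈[f=e] S))) → 2
E2 stepwise |·|:
  S → 6
  T → 4
  π[f](T) → 4
  (S ⋈[e=f] π[f](T)) → 3
  π[f,e,w]((S ⋈[e=f] π[f](T))) → 3
  π[e,f](π[f,e,w]((S ⋈[e=f] π[f](T)))) → 3
  γ[e; MAX(f)→a](π[e,f](π[f,e,w]((S ⋈[e=f] π[f](T))))) → 2

E1 and E2 produce the same multiset:
e | a
8 | 8
9 | 9

yes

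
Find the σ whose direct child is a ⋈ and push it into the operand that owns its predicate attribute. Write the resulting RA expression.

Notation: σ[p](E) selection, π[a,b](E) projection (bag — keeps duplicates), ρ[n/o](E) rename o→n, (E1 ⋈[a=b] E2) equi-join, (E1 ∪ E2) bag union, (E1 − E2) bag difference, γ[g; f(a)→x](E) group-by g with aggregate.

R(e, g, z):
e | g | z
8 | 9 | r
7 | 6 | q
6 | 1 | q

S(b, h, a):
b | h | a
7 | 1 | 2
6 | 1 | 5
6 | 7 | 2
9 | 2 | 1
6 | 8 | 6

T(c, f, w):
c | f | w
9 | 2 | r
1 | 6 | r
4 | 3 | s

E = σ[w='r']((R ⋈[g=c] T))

σ filters on w, owned by the right side.
E' = (R ⋈[g=c] σ[w='r'](T))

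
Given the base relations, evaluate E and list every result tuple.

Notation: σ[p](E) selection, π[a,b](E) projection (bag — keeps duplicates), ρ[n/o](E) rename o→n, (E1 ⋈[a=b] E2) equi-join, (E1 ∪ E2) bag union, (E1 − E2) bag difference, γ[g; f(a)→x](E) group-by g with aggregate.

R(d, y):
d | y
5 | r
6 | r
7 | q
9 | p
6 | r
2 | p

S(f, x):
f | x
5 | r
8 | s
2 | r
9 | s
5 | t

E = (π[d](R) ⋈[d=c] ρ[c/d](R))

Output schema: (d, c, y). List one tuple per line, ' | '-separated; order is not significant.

Per-node cardinality:
  R → 6
  π[d](R) → 6
  R → 6
  ρ[c/d](R) → 6
  (π[d](R) ⋈[d=c] ρ[c/d](R)) → 8

== RESULT ==
d | c | y
2 | 2 | p
5 | 5 | r
6 | 6 | r
6 | 6 | r
6 | 6 | r
6 | 6 | r
7 | 7 | q
9 | 9 | p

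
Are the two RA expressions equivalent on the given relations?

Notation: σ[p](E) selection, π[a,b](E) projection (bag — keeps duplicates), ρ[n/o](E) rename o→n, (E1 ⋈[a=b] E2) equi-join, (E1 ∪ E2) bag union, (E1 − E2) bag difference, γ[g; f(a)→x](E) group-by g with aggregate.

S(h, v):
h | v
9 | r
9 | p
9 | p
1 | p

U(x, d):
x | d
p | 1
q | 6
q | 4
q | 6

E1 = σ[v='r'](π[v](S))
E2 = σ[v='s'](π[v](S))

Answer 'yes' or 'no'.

E1 subexpression sizes:
  S → 4
  π[v](S) → 4
  σ[v='r'](π[v](S)) → 1
E2 subexpression sizes:
  S → 4
  π[v](S) → 4
  σ[v='s'](π[v](S)) → 0

E1 result:
v
r
E2 result:
v
(0 rows)
Witness: ('r',) appears 1× in E1 but 0× in E2.

no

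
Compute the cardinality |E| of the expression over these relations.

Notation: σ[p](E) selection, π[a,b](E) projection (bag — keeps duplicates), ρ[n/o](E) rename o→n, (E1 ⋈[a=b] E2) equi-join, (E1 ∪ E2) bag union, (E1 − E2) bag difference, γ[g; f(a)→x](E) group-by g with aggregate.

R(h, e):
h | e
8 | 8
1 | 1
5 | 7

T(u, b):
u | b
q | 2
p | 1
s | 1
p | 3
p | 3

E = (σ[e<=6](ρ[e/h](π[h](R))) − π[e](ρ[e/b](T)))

Per-node cardinality:
  R → 3
  π[h](R) → 3
  ρ[e/h](π[h](R)) → 3
  σ[e<=6](ρ[e/h](π[h](R))) → 2
  T → 5
  ρ[e/b](T) → 5
  π[e](ρ[e/b](T)) → 5
  (σ[e<=6](ρ[e/h](π[h](R))) − π[e](ρ[e/b](T))) → 1

|E| = 1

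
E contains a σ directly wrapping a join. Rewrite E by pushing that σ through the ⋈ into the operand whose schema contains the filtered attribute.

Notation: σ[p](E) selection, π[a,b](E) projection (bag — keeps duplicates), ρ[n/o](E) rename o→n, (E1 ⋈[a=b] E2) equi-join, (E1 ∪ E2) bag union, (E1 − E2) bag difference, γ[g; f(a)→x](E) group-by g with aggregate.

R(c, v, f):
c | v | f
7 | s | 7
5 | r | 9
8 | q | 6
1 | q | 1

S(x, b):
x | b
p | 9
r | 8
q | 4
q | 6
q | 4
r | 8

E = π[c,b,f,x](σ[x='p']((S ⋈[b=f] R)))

σ filters on x, owned by the left side.
E' = π[c,b,f,x]((σ[x='p'](S) ⋈[b=f] R))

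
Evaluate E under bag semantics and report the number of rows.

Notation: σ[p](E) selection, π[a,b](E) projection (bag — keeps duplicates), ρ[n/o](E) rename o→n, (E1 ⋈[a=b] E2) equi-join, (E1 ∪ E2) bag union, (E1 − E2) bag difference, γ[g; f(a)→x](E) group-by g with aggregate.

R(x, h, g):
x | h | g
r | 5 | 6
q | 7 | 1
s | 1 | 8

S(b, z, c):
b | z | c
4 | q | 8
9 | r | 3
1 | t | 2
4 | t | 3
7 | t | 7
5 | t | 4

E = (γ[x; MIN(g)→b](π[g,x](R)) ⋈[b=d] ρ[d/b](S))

Row counts bottom-up:
  R → 3
  π[g,x](R) → 3
  γ[x; MIN(g)→b](π[g,x](R)) → 3
  S → 6
  ρ[d/b](S) → 6
  (γ[x; MIN(g)→b](π[g,x](R)) ⋈[b=d] ρ[d/b](S)) → 1

|E| = 1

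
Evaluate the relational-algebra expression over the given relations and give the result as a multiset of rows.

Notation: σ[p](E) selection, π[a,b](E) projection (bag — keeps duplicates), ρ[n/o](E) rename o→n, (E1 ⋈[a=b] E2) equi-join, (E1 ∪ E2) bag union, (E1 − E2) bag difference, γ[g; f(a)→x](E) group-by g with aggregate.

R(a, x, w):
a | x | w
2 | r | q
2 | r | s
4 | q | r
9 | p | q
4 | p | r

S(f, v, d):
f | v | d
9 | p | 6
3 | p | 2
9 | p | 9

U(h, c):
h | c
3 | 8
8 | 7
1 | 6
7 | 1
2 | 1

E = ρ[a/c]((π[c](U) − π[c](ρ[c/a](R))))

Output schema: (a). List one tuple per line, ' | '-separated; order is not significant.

Per-node cardinality:
  U → 5
  π[c](U) → 5
  R → 5
  ρ[c/a](R) → 5
  π[c](ρ[c/a](R)) → 5
  (π[c](U) − π[c](ρ[c/a](R))) → 5
  ρ[a/c]((π[c](U) − π[c](ρ[c/a](R)))) → 5

== RESULT ==
a
1
1
6
7
8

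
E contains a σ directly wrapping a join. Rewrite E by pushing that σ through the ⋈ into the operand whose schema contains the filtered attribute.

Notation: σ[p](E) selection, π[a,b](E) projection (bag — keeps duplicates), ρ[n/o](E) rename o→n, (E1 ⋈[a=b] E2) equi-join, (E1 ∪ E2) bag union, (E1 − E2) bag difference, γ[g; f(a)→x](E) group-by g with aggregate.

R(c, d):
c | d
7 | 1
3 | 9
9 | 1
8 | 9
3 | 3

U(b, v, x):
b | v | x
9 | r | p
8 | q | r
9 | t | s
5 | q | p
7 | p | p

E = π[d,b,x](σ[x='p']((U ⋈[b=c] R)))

σ filters on x, owned by the left side.
E' = π[d,b,x]((σ[x='p'](U) ⋈[b=c] R))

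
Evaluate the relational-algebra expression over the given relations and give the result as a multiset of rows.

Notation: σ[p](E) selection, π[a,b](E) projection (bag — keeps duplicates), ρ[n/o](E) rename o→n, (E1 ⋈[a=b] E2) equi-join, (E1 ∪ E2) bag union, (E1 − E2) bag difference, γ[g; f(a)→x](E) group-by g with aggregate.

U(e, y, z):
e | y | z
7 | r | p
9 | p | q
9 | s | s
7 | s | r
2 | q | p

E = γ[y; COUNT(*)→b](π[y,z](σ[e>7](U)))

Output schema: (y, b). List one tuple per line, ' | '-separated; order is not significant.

Per-node cardinality:
  U → 5
  σ[e>7](U) → 2
  π[y,z](σ[e>7](U)) → 2
  γ[y; COUNT(*)→b](π[y,z](σ[e>7](U))) → 2

== RESULT ==
y | b
p | 1
s | 1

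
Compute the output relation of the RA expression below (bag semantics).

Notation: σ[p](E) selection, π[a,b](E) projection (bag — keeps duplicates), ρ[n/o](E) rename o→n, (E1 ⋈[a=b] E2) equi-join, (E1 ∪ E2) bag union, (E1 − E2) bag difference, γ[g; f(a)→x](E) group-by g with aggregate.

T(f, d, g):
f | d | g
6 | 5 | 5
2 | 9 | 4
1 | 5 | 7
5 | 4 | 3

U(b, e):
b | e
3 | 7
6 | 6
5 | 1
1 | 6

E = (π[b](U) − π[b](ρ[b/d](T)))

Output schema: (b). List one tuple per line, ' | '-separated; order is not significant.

Stepwise |·|:
  U → 4
  π[b](U) → 4
  T → 4
  ρ[b/d](T) → 4
  π[b](ρ[b/d](T)) → 4
  (π[b](U) − π[b](ρ[b/d](T))) → 3

== RESULT ==
b
1
3
6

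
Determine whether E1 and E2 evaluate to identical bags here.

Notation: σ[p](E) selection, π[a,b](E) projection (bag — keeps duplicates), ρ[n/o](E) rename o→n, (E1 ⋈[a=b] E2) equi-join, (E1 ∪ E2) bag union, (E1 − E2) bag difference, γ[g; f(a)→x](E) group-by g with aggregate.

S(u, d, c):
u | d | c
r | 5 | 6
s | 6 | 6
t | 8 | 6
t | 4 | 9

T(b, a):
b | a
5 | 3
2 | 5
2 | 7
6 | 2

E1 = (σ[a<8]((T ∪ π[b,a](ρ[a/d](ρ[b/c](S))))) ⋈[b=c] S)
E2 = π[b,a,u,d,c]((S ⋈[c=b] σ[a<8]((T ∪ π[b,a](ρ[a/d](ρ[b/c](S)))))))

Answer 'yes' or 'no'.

E1 stepwise |·|:
  T → 4
  S → 4
  ρ[b/c](S) → 4
  ρ[a/d](ρ[b/c](S)) → 4
  π[b,a](ρ[a/d](ρ[b/c](S))) → 4
  (T ∪ π[b,a](ρ[a/d](ρ[b/c](S)))) → 8
  σ[a<8]((T ∪ π[b,a](ρ[a/d](ρ[b/c](S))))) → 7
  S → 4
  (σ[a<8]((T ∪ π[b,a](ρ[a/d](ρ[b/c](S))))) ⋈[b=c] S) → 10
E2 stepwise |·|:
  S → 4
  T → 4
  S → 4
  ρ[b/c](S) → 4
  ρ[a/d](ρ[b/c](S)) → 4
  π[b,a](ρ[a/d](ρ[b/c](S))) → 4
  (T ∪ π[b,a](ρ[a/d](ρ[b/c](S)))) → 8
  σ[a<8]((T ∪ π[b,a](ρ[a/d](ρ[b/c](S))))) → 7
  (S ⋈[c=b] σ[a<8]((T ∪ π[b,a](ρ[a/d](ρ[b/c](S)))))) → 10
  π[b,a,u,d,c]((S ⋈[c=b] σ[a<8]((T ∪ π[b,a](ρ[a/d](ρ[b/c](S))))))) → 10

E1 and E2 produce the same multiset:
b | a | u | d | c
6 | 2 | r | 5 | 6
6 | 2 | s | 6 | 6
6 | 2 | t | 8 | 6
6 | 5 | r | 5 | 6
6 | 5 | s | 6 | 6
6 | 5 | t | 8 | 6
6 | 6 | r | 5 | 6
6 | 6 | s | 6 | 6
6 | 6 | t | 8 | 6
9 | 4 | t | 4 | 9

yes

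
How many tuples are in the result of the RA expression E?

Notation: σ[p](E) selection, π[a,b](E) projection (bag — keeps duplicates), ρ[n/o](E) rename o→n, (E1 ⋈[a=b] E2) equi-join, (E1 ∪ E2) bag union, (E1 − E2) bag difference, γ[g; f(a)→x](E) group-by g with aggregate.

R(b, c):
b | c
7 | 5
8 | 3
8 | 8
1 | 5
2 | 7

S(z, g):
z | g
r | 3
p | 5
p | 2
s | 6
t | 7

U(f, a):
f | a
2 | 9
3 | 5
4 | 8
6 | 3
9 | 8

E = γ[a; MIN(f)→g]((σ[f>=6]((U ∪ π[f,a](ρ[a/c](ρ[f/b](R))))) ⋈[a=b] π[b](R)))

Per-node cardinality:
  U → 5
  R → 5
  ρ[f/b](R) → 5
  ρ[a/c](ρ[f/b](R)) → 5
  π[f,a](ρ[a/c](ρ[f/b](R))) → 5
  (U ∪ π[f,a](ρ[a/c](ρ[f/b](R)))) → 10
  σ[f>=6]((U ∪ π[f,a](ρ[a/c](ρ[f/b](R))))) → 5
  R → 5
  π[b](R) → 5
  (σ[f>=6]((U ∪ π[f,a](ρ[a/c](ρ[f/b](R))))) ⋈[a=b] π[b](R)) → 4
  γ[a; MIN(f)→g]((σ[f>=6]((U ∪ π[f,a](ρ[a/c](ρ[f/b](R))))) ⋈[a=b] π[b](R))) → 1

|E| = 1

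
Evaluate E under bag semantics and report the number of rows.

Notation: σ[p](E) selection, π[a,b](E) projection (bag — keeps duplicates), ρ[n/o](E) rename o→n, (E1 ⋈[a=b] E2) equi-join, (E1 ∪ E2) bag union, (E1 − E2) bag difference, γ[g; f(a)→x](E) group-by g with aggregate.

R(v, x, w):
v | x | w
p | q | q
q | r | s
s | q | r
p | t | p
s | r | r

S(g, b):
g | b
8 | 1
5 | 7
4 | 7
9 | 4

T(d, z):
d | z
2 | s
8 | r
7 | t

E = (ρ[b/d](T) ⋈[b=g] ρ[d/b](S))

Stepwise |·|:
  T → 3
  ρ[b/d](T) → 3
  S → 4
  ρ[d/b](S) → 4
  (ρ[b/d](T) ⋈[b=g] ρ[d/b](S)) → 1

|E| = 1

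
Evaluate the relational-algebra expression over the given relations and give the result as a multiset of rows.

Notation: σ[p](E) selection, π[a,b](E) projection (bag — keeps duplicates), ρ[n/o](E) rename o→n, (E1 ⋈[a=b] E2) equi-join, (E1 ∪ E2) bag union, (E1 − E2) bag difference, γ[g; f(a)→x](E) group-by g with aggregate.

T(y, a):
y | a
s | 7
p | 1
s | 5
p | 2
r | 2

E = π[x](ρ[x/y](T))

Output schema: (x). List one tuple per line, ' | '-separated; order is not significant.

Row counts bottom-up:
  T → 5
  ρ[x/y](T) → 5
  π[x](ρ[x/y](T)) → 5

== RESULT ==
x
p
p
r
s
s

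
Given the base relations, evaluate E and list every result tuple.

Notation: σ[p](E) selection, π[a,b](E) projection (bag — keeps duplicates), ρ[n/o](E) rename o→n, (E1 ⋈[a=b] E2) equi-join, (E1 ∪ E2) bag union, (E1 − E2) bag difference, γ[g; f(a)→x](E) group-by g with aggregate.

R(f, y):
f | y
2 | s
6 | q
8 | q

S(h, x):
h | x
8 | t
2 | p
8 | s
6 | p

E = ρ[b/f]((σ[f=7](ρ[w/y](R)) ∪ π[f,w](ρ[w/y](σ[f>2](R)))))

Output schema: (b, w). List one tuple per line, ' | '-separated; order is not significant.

Stepwise |·|:
  R → 3
  ρ[w/y](R) → 3
  σ[f=7](ρ[w/y](R)) → 0
  R → 3
  σ[f>2](R) → 2
  ρ[w/y](σ[f>2](R)) → 2
  π[f,w](ρ[w/y](σ[f>2](R))) → 2
  (σ[f=7](ρ[w/y](R)) ∪ π[f,w](ρ[w/y](σ[f>2](R)))) → 2
  ρ[b/f]((σ[f=7](ρ[w/y](R)) ∪ π[f,w](ρ[w/y](σ[f>2](R))))) → 2

== RESULT ==
b | w
6 | q
8 | q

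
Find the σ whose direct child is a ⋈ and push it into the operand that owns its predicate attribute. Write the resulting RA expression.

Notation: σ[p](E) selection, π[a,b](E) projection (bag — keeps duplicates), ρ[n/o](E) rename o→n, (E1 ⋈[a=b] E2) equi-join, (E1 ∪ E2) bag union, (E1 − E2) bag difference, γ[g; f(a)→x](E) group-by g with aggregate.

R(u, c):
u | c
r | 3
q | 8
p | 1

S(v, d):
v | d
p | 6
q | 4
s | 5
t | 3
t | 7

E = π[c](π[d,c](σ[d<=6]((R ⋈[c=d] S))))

σ filters on d, owned by the right side.
E' = π[c](π[d,c]((R ⋈[c=d] σ[d<=6](S))))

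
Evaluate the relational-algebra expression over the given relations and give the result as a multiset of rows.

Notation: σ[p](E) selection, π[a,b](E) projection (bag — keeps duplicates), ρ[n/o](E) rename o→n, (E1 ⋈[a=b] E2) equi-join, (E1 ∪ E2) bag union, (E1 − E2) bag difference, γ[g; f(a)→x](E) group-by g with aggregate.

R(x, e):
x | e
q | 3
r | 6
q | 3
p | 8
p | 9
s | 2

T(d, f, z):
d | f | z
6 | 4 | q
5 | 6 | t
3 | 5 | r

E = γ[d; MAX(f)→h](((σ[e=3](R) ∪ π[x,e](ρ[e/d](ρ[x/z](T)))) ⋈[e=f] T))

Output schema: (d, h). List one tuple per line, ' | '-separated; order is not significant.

Subexpression sizes:
  R → 6
  σ[e=3](R) → 2
  T → 3
  ρ[x/z](T) → 3
  ρ[e/d](ρ[x/z](T)) → 3
  π[x,e](ρ[e/d](ρ[x/z](T))) → 3
  (σ[e=3](R) ∪ π[x,e](ρ[e/d](ρ[x/z](T)))) → 5
  T → 3
  ((σ[e=3](R) ∪ π[x,e](ρ[e/d](ρ[x/z](T)))) ⋈[e=f] T) → 2
  γ[d; MAX(f)→h](((σ[e=3](R) ∪ π[x,e](ρ[e/d](ρ[x/z](T)))) ⋈[e=f] T)) → 2

== RESULT ==
d | h
3 | 5
5 | 6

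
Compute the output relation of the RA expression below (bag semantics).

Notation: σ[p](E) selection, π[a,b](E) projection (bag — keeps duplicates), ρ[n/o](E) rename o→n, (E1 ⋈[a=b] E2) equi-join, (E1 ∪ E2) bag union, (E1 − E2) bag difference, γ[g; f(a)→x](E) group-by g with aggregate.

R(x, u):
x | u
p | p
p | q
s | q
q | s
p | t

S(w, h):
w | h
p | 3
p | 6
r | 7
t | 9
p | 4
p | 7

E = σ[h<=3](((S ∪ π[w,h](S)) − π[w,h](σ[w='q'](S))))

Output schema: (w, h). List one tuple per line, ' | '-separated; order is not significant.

Stepwise |·|:
  S → 6
  S → 6
  π[w,h](S) → 6
  (S ∪ π[w,h](S)) → 12
  S → 6
  σ[w='q'](S) → 0
  π[w,h](σ[w='q'](S)) → 0
  ((S ∪ π[w,h](S)) − π[w,h](σ[w='q'](S))) → 12
  σ[h<=3](((S ∪ π[w,h](S)) − π[w,h](σ[w='q'](S)))) → 2

== RESULT ==
w | h
p | 3
p | 3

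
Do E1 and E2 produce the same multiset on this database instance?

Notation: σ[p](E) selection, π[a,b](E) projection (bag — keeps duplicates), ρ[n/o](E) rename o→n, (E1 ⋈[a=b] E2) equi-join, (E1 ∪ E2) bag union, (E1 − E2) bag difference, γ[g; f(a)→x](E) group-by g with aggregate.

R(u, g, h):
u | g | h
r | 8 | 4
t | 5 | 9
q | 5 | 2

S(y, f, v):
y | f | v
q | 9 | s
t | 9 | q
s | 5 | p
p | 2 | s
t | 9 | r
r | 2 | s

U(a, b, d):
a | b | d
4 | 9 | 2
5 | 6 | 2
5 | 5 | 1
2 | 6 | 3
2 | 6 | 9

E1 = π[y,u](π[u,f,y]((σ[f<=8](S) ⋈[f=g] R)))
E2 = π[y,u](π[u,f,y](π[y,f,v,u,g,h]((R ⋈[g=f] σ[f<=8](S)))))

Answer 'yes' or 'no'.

E1 stepwise |·|:
  S → 6
  σ[f<=8](S) → 3
  R → 3
  (σ[f<=8](S) ⋈[f=g] R) → 2
  π[u,f,y]((σ[f<=8](S) ⋈[f=g] R)) → 2
  π[y,u](π[u,f,y]((σ[f<=8](S) ⋈[f=g] R))) → 2
E2 stepwise |·|:
  R → 3
  S → 6
  σ[f<=8](S) → 3
  (R ⋈[g=f] σ[f<=8](S)) → 2
  π[y,f,v,u,g,h]((R ⋈[g=f] σ[f<=8](S))) → 2
  π[u,f,y](π[y,f,v,u,g,h]((R ⋈[g=f] σ[f<=8](S)))) → 2
  π[y,u](π[u,f,y](π[y,f,v,u,g,h]((R ⋈[g=f] σ[f<=8](S))))) → 2

E1 and E2 produce the same multiset:
y | u
s | q
s | t

yes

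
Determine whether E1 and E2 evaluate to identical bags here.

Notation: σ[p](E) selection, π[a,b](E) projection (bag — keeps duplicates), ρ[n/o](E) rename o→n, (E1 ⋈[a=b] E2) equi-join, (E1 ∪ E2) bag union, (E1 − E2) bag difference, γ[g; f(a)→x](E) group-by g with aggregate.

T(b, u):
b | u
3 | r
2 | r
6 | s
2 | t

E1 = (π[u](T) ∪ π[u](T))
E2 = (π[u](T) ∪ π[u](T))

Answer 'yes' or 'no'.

E1 subexpression sizes:
  T → 4
  π[u](T) → 4
  T → 4
  π[u](T) → 4
  (π[u](T) ∪ π[u](T)) → 8
E2 subexpression sizes:
  T → 4
  π[u](T) → 4
  T → 4
  π[u](T) → 4
  (π[u](T) ∪ π[u](T)) → 8

E1 and E2 produce the same multiset:
u
r
r
r
r
s
s
t
t

yes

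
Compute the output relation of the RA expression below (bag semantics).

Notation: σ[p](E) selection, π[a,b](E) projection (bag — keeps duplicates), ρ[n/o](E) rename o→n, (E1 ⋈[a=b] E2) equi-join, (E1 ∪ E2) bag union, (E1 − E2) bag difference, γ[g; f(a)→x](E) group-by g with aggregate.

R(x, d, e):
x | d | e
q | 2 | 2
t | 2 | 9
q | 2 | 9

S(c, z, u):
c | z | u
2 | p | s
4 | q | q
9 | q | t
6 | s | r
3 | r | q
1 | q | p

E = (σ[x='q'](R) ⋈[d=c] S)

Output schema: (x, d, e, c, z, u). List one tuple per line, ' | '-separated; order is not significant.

Stepwise |·|:
  R → 3
  σ[x='q'](R) → 2
  S → 6
  (σ[x='q'](R) ⋈[d=c] S) → 2

== RESULT ==
x | d | e | c | z | u
q | 2 | 2 | 2 | p | s
q | 2 | 9 | 2 | p | s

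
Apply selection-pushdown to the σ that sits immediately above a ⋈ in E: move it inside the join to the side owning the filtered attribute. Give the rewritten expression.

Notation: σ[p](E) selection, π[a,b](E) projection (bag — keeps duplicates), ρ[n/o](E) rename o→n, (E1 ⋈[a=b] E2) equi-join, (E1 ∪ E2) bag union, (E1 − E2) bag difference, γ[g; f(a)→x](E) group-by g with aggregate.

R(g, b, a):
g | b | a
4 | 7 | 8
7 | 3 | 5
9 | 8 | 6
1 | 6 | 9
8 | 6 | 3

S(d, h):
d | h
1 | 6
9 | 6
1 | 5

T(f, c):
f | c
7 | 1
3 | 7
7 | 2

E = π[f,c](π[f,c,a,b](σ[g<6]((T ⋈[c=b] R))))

σ filters on g, owned by the right side.
E' = π[f,c](π[f,c,a,b]((T ⋈[c=b] σ[g<6](R))))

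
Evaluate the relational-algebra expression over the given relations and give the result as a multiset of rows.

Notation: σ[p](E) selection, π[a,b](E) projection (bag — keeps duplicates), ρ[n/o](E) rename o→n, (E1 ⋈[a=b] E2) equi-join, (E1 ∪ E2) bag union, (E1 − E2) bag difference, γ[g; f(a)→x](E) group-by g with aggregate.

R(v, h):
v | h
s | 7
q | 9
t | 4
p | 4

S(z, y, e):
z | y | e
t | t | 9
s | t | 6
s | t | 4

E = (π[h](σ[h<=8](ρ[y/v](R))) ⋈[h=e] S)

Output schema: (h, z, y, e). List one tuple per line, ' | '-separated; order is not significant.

Stepwise |·|:
  R → 4
  ρ[y/v](R) → 4
  σ[h<=8](ρ[y/v](R)) → 3
  π[h](σ[h<=8](ρ[y/v](R))) → 3
  S → 3
  (π[h](σ[h<=8](ρ[y/v](R))) ⋈[h=e] S) → 2

== RESULT ==
h | z | y | e
4 | s | t | 4
4 | s | t | 4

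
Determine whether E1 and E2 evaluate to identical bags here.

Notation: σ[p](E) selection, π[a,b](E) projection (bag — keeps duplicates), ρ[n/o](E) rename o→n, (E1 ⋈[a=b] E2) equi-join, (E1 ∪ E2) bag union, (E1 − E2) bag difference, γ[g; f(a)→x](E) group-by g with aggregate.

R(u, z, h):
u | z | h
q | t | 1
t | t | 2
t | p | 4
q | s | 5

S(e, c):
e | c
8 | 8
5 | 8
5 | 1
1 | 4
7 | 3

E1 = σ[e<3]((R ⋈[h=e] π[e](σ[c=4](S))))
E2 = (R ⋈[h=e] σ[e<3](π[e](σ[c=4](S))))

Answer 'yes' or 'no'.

E1 per-node cardinality:
  R → 4
  S → 5
  σ[c=4](S) → 1
  π[e](σ[c=4](S)) → 1
  (R ⋈[h=e] π[e](σ[c=4](S))) → 1
  σ[e<3]((R ⋈[h=e] π[e](σ[c=4](S)))) → 1
E2 per-node cardinality:
  R → 4
  S → 5
  σ[c=4](S) → 1
  π[e](σ[c=4](S)) → 1
  σ[e<3](π[e](σ[c=4](S))) → 1
  (R ⋈[h=e] σ[e<3](π[e](σ[c=4](S)))) → 1

E1 and E2 produce the same multiset:
u | z | h | e
q | t | 1 | 1

yes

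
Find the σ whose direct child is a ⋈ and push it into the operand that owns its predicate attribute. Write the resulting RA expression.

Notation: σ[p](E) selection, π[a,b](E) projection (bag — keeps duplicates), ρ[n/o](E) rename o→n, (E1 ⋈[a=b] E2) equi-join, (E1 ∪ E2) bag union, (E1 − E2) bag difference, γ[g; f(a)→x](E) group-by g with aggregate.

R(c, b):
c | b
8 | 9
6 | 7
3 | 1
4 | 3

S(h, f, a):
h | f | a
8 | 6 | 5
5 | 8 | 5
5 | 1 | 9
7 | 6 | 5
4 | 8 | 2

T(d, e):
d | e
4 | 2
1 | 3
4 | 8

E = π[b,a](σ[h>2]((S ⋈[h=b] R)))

σ filters on h, owned by the left side.
E' = π[b,a]((σ[h>2](S) ⋈[h=b] R))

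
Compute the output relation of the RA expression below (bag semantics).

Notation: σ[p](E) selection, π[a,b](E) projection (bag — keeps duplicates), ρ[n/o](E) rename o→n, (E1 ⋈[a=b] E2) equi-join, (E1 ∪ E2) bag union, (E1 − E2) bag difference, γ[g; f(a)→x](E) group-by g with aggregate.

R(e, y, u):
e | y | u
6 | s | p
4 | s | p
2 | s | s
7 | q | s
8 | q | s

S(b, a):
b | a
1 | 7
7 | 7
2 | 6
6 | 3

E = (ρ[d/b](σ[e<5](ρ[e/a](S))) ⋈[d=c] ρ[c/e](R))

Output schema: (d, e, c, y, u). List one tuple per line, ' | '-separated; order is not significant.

Stepwise |·|:
  S → 4
  ρ[e/a](S) → 4
  σ[e<5](ρ[e/a](S)) → 1
  ρ[d/b](σ[e<5](ρ[e/a](S))) → 1
  R → 5
  ρ[c/e](R) → 5
  (ρ[d/b](σ[e<5](ρ[e/a](S))) ⋈[d=c] ρ[c/e](R)) → 1

== RESULT ==
d | e | c | y | u
6 | 3 | 6 | s | p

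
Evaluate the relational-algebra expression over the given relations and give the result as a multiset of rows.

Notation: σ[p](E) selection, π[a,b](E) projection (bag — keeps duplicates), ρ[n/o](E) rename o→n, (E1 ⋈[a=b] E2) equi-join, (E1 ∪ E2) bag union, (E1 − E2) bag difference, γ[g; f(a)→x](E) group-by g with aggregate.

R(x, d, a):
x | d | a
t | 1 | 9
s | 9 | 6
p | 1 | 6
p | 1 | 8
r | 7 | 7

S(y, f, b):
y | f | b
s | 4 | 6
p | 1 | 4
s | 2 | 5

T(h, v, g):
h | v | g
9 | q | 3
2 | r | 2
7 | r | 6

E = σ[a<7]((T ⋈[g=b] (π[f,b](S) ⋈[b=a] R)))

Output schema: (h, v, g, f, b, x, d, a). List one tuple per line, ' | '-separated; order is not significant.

Row counts bottom-up:
  T → 3
  S → 3
  π[f,b](S) → 3
  R → 5
  (π[f,b](S) ⋈[b=a] R) → 2
  (T ⋈[g=b] (π[f,b](S) ⋈[b=a] R)) → 2
  σ[a<7]((T ⋈[g=b] (π[f,b](S) ⋈[b=a] R))) → 2

== RESULT ==
h | v | g | f | b | x | d | a
7 | r | 6 | 4 | 6 | p | 1 | 6
7 | r | 6 | 4 | 6 | s | 9 | 6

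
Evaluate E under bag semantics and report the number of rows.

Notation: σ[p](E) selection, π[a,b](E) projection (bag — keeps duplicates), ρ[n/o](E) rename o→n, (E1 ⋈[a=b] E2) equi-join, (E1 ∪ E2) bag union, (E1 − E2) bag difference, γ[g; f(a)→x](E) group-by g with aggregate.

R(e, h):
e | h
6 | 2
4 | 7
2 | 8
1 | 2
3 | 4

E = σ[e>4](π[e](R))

Per-node cardinality:
  R → 5
  π[e](R) → 5
  σ[e>4](π[e](R)) → 1

|E| = 1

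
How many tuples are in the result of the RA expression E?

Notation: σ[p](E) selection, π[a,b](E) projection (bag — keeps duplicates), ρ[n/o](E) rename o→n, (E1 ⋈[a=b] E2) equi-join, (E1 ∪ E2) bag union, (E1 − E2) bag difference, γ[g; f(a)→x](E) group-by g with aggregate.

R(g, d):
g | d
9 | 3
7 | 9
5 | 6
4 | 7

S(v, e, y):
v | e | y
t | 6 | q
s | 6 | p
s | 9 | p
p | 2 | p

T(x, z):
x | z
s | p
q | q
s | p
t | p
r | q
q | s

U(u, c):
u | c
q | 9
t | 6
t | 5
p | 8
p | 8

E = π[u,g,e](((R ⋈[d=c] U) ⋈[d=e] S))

Stepwise |·|:
  R → 4
  U → 5
  (R ⋈[d=c] U) → 2
  S → 4
  ((R ⋈[d=c] U) ⋈[d=e] S) → 3
  π[u,g,e](((R ⋈[d=c] U) ⋈[d=e] S)) → 3

|E| = 3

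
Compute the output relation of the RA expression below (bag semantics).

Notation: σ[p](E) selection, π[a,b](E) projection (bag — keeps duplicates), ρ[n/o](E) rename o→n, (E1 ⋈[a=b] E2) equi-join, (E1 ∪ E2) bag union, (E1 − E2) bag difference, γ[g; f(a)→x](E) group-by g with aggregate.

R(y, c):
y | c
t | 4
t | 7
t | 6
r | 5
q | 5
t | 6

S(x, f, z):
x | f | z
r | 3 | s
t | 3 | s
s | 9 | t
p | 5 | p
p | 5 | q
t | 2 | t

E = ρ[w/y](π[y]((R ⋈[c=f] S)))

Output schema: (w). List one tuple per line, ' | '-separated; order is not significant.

Stepwise |·|:
  R → 6
  S → 6
  (R ⋈[c=f] S) → 4
  π[y]((R ⋈[c=f] S)) → 4
  ρ[w/y](π[y]((R ⋈[c=f] S))) → 4

== RESULT ==
w
q
q
r
r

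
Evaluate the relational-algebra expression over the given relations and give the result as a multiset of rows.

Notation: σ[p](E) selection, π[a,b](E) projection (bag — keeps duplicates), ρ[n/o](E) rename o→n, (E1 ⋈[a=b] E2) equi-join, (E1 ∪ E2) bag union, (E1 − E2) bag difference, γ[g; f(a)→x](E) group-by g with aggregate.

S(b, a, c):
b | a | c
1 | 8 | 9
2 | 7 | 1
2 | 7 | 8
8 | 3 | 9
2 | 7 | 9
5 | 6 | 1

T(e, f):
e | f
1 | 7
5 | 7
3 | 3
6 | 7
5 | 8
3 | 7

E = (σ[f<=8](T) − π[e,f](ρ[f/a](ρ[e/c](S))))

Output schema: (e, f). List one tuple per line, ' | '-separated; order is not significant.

Subexpression sizes:
  T → 6
  σ[f<=8](T) → 6
  S → 6
  ρ[e/c](S) → 6
  ρ[f/a](ρ[e/c](S)) → 6
  π[e,f](ρ[f/a](ρ[e/c](S))) → 6
  (σ[f<=8](T) − π[e,f](ρ[f/a](ρ[e/c](S)))) → 5

== RESULT ==
e | f
3 | 3
3 | 7
5 | 7
5 | 8
6 | 7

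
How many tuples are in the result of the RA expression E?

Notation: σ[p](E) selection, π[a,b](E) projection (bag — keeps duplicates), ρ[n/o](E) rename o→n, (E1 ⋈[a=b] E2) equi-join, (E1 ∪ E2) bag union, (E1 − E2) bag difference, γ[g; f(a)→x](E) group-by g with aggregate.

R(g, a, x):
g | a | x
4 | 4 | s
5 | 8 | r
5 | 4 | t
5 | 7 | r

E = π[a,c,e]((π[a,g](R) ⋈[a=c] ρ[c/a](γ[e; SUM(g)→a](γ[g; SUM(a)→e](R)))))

Stepwise |·|:
  R → 4
  π[a,g](R) → 4
  R → 4
  γ[g; SUM(a)→e](R) → 2
  γ[e; SUM(g)→a](γ[g; SUM(a)→e](R)) → 2
  ρ[c/a](γ[e; SUM(g)→a](γ[g; SUM(a)→e](R))) → 2
  (π[a,g](R) ⋈[a=c] ρ[c/a](γ[e; SUM(g)→a](γ[g; SUM(a)→e](R)))) → 2
  π[a,c,e]((π[a,g](R) ⋈[a=c] ρ[c/a](γ[e; SUM(g)→a](γ[g; SUM(a)→e](R))))) → 2

|E| = 2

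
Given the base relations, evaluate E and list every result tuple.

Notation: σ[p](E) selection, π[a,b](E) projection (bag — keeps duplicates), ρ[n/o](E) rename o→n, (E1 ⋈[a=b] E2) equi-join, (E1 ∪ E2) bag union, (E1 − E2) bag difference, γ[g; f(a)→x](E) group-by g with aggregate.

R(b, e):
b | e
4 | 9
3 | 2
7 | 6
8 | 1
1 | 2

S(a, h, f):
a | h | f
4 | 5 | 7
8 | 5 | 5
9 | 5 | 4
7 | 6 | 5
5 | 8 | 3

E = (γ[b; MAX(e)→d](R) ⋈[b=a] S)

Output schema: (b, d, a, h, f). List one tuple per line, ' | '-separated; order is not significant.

Stepwise |·|:
  R → 5
  γ[b; MAX(e)→d](R) → 5
  S → 5
  (γ[b; MAX(e)→d](R) ⋈[b=a] S) → 3

== RESULT ==
b | d | a | h | f
4 | 9 | 4 | 5 | 7
7 | 6 | 7 | 6 | 5
8 | 1 | 8 | 5 | 5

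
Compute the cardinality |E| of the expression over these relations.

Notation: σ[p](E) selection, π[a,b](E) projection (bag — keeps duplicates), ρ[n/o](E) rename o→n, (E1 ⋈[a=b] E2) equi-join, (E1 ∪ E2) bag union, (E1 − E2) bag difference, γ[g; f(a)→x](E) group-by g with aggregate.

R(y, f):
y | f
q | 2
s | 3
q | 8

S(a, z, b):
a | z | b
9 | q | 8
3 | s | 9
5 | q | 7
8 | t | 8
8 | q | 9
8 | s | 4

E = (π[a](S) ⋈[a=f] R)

Stepwise |·|:
  S → 6
  π[a](S) → 6
  R → 3
  (π[a](S) ⋈[a=f] R) → 4

|E| = 4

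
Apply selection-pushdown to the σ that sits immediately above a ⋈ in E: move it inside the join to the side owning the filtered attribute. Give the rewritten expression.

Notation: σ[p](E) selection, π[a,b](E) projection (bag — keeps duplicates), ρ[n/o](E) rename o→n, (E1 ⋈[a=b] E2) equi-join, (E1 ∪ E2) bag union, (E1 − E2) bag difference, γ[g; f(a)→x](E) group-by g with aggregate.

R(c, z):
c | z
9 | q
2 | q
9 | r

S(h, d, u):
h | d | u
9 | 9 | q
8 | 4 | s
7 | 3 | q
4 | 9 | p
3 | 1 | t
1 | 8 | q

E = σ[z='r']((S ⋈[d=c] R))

σ filters on z, owned by the right side.
E' = (S ⋈[d=c] σ[z='r'](R))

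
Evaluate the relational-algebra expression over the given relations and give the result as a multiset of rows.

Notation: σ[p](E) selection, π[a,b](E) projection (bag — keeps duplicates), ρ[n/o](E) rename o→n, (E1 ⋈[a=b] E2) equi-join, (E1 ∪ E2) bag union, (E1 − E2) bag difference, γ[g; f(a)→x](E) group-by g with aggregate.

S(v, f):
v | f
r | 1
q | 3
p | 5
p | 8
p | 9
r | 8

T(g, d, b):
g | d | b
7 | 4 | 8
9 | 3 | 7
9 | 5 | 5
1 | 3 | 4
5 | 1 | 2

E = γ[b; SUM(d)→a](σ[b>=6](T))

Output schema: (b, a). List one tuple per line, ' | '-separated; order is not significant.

Stepwise |·|:
  T → 5
  σ[b>=6](T) → 2
  γ[b; SUM(d)→a](σ[b>=6](T)) → 2

== RESULT ==
b | a
7 | 3
8 | 4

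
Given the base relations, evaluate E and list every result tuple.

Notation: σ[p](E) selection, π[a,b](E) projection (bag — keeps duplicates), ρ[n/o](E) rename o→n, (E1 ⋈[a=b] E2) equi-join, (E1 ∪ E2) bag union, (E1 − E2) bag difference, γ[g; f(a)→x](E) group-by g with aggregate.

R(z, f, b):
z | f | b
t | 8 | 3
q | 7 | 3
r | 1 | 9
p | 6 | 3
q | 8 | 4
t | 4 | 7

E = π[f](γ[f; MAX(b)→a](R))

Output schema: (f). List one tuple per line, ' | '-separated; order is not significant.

Stepwise |·|:
  R → 6
  γ[f; MAX(b)→a](R) → 5
  π[f](γ[f; MAX(b)→a](R)) → 5

== RESULT ==
f
1
4
6
7
8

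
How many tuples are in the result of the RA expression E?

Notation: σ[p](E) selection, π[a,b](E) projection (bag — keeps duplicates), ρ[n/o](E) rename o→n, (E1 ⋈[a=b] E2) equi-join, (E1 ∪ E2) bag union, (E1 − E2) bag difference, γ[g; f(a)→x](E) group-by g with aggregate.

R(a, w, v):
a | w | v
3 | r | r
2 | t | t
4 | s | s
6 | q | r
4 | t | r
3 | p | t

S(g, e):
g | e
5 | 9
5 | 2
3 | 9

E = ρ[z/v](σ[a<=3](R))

Subexpression sizes:
  R → 6
  σ[a<=3](R) → 3
  ρ[z/v](σ[a<=3](R)) → 3

|E| = 3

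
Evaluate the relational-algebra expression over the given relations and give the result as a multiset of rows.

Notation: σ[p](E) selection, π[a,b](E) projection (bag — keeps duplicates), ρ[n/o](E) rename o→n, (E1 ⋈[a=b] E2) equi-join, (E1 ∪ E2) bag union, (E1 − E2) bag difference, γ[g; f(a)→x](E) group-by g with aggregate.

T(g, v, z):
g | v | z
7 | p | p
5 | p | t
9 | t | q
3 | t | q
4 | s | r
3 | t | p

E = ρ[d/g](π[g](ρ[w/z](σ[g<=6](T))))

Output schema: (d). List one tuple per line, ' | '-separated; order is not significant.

Subexpression sizes:
  T → 6
  σ[g<=6](T) → 4
  ρ[w/z](σ[g<=6](T)) → 4
  π[g](ρ[w/z](σ[g<=6](T))) → 4
  ρ[d/g](π[g](ρ[w/z](σ[g<=6](T)))) → 4

== RESULT ==
d
3
3
4
5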